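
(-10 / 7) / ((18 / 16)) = -80/63 = -1.27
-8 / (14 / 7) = -4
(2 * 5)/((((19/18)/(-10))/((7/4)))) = -3150/19 = -165.79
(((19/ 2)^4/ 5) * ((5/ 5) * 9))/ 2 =1172889/160 = 7330.56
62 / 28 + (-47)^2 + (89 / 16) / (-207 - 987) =295700641/133728 = 2211.21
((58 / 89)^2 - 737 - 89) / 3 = -275.19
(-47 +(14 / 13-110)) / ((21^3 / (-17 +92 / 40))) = 2027/8190 = 0.25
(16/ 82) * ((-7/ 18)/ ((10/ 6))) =-28/615 = -0.05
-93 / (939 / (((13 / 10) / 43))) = -403/134590 = 0.00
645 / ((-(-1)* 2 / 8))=2580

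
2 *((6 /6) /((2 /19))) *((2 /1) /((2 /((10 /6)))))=95/3 = 31.67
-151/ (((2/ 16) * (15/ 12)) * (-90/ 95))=45904/45 = 1020.09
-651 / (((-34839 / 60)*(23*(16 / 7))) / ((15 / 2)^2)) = 34875/29072 = 1.20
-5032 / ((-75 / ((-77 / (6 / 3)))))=-193732/75 = -2583.09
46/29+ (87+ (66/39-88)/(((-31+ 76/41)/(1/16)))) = 319942349/3604120 = 88.77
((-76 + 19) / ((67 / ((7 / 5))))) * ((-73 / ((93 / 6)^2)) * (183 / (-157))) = -0.42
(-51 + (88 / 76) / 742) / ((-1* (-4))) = -89872/7049 = -12.75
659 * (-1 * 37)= -24383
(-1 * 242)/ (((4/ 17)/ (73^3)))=-800207969/2 = -400103984.50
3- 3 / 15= 14/5 = 2.80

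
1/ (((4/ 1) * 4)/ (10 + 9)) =19/16 = 1.19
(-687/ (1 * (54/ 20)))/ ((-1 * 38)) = 1145/171 = 6.70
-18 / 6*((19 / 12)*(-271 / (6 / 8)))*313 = 1611637/3 = 537212.33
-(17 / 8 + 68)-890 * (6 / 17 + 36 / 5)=-923745/136 = -6792.24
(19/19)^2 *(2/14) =1/7 = 0.14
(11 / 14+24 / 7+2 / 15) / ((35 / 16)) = 7304/3675 = 1.99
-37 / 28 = -1.32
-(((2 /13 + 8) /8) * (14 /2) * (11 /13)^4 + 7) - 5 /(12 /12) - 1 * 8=-35135251/1485172 = -23.66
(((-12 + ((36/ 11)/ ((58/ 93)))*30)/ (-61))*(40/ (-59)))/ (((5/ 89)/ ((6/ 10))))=99093312/5740405 = 17.26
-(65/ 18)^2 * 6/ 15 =-845/162 = -5.22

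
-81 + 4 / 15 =-1211/15 = -80.73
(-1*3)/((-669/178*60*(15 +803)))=89/5472420 = 0.00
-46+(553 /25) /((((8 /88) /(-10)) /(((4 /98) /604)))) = -46.16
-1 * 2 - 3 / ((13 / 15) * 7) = -227/91 = -2.49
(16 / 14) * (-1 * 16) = -18.29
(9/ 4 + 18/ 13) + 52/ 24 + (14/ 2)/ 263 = 239107/41028 = 5.83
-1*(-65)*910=59150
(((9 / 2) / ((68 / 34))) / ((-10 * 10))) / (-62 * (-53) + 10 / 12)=-27/3944200 = 0.00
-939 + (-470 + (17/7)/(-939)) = -9261374/6573 = -1409.00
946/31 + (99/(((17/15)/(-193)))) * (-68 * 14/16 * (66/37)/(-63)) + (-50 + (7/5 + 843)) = -158156281/5735 = -27577.38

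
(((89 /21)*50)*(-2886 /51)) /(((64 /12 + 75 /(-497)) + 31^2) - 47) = -303943900/23298517 = -13.05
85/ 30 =17/6 = 2.83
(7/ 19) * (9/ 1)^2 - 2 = 529/19 = 27.84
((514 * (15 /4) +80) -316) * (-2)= -3383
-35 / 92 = -0.38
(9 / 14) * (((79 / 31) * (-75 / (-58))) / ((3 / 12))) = 53325/6293 = 8.47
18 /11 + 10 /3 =164/33 = 4.97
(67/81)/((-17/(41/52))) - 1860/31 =-4298987/71604 = -60.04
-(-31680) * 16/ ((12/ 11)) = 464640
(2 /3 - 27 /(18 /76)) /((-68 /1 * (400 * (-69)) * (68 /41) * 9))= -41/10134720 = 0.00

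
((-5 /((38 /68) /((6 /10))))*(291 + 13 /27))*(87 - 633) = 48699560/57 = 854378.25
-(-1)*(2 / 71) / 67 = 2/4757 = 0.00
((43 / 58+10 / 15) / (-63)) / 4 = -35/6264 = -0.01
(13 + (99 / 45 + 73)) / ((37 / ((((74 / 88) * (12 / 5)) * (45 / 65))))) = 11907/3575 = 3.33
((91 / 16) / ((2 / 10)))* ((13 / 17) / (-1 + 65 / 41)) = 242515/6528 = 37.15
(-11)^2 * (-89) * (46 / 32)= -247687/16 = -15480.44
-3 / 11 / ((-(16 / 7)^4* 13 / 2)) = 7203/4685824 = 0.00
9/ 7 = 1.29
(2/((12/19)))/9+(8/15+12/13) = 6347/3510 = 1.81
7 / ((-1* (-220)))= 7/220 = 0.03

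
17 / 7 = 2.43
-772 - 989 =-1761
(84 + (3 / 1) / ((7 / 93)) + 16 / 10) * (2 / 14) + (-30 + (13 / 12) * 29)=56857/2940 = 19.34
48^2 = 2304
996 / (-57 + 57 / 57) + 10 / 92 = -2846/161 = -17.68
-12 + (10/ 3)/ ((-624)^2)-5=-9929083/584064 = -17.00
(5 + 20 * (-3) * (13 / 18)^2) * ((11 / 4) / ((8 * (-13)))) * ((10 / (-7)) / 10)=-3905/39312 = -0.10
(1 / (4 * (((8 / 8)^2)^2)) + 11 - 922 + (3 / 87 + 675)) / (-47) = 27343/5452 = 5.02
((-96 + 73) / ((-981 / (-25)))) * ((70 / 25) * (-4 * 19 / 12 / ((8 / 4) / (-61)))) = -932995/2943 = -317.02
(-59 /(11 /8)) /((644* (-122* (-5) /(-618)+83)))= -18231/22440341 = 0.00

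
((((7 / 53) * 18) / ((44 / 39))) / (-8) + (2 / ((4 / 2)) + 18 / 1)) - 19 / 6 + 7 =631597/27984 = 22.57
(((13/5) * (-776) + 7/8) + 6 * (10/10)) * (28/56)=-80429/80 = -1005.36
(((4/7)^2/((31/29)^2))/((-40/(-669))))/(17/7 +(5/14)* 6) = 562629/538160 = 1.05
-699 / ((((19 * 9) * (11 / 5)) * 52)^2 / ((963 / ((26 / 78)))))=-623275/118113424 = -0.01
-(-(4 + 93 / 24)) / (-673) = -63/5384 = -0.01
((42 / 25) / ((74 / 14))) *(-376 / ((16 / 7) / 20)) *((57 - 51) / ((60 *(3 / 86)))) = -2772812/925 = -2997.63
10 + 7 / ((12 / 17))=239/12 = 19.92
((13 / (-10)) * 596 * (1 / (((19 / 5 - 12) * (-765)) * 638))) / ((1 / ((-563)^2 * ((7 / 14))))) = -613968953/20010870 = -30.68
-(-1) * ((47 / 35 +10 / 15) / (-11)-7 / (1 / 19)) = -153826/1155 = -133.18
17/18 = 0.94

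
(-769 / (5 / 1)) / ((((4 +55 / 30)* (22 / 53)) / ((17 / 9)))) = -692869/5775 = -119.98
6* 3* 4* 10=720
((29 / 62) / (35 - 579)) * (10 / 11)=-145/185504 = 0.00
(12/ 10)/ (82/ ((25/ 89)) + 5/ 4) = 120/29317 = 0.00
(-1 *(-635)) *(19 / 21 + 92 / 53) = 1866265/1113 = 1676.79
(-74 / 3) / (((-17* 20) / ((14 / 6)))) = 259/1530 = 0.17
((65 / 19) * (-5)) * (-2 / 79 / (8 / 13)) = 0.70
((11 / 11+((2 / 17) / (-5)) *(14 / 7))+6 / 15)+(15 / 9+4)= 7.02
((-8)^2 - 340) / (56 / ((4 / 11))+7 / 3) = -828/469 = -1.77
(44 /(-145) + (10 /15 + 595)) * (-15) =-258983/29 = -8930.45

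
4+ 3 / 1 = 7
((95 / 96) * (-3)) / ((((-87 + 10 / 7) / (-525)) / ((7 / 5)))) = -488775/19168 = -25.50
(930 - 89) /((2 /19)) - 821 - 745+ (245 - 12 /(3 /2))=13321/2 = 6660.50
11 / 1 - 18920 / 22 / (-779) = 9429/779 = 12.10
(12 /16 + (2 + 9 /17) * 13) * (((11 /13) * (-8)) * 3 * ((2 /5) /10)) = -150942/5525 = -27.32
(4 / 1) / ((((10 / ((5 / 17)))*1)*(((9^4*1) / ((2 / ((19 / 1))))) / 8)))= 32/2119203 = 0.00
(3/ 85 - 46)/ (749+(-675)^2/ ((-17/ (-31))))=-3907/70685540 = 0.00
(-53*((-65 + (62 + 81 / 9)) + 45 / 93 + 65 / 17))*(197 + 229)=-122643696/527 = -232720.49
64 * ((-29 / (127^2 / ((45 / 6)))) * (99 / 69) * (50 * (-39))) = 895752000/370967 = 2414.64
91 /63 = 13/9 = 1.44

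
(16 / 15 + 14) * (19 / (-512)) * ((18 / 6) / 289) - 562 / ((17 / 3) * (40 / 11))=-10091171/369920 = -27.28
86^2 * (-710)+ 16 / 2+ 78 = -5251074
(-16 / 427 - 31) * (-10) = 132530/427 = 310.37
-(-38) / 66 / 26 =19/858 = 0.02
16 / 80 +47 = 236/5 = 47.20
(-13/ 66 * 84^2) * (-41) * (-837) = -524638296/11 = -47694390.55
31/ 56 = 0.55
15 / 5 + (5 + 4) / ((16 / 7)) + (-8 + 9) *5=191/16 = 11.94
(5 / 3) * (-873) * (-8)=11640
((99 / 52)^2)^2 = 13.14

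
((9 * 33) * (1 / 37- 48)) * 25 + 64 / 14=-92254441/259 = -356194.75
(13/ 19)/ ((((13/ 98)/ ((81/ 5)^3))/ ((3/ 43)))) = 156243654/102125 = 1529.93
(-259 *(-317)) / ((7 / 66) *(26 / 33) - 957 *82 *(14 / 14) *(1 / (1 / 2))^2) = -89410167/341832653 = -0.26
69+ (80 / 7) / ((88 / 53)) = 75.88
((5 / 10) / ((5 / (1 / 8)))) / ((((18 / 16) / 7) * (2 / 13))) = 91/180 = 0.51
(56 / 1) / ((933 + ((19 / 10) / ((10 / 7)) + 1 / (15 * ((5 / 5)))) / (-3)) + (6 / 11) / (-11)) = 6098400/101547601 = 0.06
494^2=244036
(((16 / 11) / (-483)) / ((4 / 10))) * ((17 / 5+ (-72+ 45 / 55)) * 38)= 1133312/58443 = 19.39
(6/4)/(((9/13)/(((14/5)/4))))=91/60 = 1.52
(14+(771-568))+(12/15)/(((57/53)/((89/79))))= 4904623/22515 = 217.84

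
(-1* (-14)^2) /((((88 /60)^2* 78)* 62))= -3675/195052 = -0.02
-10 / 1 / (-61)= 0.16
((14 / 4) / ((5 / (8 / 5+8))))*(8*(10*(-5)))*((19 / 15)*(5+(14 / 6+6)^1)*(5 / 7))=-97280/3 = -32426.67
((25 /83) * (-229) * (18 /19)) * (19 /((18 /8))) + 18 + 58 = -39492/83 = -475.81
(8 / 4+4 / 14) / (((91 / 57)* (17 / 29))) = 26448/10829 = 2.44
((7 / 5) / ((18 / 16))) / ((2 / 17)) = 476/45 = 10.58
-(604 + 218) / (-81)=274/27 = 10.15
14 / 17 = 0.82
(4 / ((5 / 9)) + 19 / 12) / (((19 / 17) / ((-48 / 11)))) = -35836/1045 = -34.29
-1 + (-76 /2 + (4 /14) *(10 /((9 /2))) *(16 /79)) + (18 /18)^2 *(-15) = -268118/4977 = -53.87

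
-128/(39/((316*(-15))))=202240/13 = 15556.92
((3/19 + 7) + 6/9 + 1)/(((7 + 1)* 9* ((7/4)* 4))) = 503/28728 = 0.02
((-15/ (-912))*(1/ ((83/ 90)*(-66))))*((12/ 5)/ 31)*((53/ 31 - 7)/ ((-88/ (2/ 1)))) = -1845/733500548 = 0.00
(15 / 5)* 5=15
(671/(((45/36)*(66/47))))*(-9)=-17202/5 = -3440.40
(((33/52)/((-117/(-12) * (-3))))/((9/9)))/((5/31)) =-341/2535 = -0.13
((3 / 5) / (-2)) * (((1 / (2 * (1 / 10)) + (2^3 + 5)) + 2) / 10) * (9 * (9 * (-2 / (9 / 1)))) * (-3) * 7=-226.80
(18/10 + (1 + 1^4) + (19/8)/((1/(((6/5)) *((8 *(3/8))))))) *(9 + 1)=247/2 = 123.50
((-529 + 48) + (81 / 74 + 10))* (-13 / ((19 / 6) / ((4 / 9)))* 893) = 28328404/37 = 765632.54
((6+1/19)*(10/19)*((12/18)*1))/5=460/1083 = 0.42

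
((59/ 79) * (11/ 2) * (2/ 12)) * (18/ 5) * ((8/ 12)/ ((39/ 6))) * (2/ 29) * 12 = 31152/148915 = 0.21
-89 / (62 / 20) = -28.71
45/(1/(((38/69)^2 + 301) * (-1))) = -7172525/529 = -13558.65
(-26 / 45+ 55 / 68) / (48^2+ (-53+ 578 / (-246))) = 4141/40302240 = 0.00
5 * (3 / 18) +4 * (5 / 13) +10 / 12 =125/39 = 3.21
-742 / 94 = -371/47 = -7.89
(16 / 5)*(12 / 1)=192/5 = 38.40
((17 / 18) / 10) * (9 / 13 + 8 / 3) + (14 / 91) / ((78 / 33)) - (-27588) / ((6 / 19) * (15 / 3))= 318913223/18252 = 17472.78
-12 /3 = -4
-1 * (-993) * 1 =993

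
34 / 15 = 2.27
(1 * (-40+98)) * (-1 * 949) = -55042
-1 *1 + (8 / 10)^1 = -1/5 = -0.20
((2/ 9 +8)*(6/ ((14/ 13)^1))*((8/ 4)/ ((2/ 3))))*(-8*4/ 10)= -15392/35 = -439.77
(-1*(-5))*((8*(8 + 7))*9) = 5400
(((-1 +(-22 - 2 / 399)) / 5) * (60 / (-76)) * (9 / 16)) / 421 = 82611/17021872 = 0.00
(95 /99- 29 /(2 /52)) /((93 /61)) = -4547611/9207 = -493.93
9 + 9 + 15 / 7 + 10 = 211/7 = 30.14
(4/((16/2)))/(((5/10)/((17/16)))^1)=17/16 = 1.06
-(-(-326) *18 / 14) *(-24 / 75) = 23472/175 = 134.13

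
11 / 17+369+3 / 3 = 6301/17 = 370.65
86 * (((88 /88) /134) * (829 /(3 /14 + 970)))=499058/910061 = 0.55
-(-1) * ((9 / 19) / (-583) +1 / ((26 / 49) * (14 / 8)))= 154961/144001 = 1.08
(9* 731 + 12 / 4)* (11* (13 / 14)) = 470613/7 = 67230.43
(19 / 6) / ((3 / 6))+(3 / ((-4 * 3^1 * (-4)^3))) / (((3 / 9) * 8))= 38921/6144 = 6.33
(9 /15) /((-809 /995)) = -597/809 = -0.74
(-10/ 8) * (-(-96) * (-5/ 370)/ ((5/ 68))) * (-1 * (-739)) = 603024/37 = 16297.95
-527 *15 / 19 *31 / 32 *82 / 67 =-10047255/20368 = -493.29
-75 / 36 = -2.08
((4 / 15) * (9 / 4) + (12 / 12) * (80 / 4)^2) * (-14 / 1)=-28042/5 = -5608.40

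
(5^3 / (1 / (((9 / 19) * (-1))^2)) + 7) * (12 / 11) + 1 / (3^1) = 459443/11913 = 38.57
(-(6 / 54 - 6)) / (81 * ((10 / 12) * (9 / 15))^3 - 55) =-424/3231 = -0.13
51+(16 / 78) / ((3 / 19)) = 6119/117 = 52.30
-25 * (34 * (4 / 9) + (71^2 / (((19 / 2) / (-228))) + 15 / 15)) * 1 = 27217775/9 = 3024197.22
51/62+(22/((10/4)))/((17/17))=2983/310 = 9.62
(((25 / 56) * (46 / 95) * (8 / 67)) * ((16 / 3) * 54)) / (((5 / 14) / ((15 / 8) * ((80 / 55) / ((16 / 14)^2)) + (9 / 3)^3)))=8477892/14003 = 605.43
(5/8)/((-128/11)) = -55/1024 = -0.05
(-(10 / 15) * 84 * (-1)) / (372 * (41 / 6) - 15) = 8/361 = 0.02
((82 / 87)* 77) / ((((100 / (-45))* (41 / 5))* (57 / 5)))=-385/1102 = -0.35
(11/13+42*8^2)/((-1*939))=-34955/12207 = -2.86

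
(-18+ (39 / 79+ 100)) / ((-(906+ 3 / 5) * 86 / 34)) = -0.04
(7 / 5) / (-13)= -7/65 = -0.11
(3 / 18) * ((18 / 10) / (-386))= -3/3860 = 0.00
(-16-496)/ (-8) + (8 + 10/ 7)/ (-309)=63.97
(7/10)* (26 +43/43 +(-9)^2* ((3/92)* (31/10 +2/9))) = 10017/400 = 25.04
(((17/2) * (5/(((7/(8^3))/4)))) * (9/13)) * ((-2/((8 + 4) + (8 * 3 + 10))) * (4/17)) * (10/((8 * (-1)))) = 230400/2093 = 110.08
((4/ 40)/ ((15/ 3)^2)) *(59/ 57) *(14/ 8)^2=2891/228000 = 0.01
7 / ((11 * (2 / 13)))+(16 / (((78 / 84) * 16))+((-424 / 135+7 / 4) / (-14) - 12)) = -6.69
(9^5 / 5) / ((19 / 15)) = 177147/19 = 9323.53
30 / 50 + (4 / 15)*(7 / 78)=73/117 = 0.62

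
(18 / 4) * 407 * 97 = 355311/2 = 177655.50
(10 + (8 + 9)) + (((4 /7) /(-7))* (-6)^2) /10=6543/245 = 26.71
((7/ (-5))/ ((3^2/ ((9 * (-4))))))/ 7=4/5 = 0.80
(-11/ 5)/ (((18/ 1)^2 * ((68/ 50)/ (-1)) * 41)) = 55/451656 = 0.00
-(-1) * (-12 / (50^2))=-3/625 = 0.00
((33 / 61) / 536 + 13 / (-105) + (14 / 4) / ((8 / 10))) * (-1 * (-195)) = 94887923/114436 = 829.18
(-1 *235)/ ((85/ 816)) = -2256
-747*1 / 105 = -249/35 = -7.11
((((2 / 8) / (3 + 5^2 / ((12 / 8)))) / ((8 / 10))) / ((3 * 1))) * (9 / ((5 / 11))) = 99/944 = 0.10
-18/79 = -0.23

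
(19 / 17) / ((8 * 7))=19/952 = 0.02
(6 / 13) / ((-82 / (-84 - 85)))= 39/41 = 0.95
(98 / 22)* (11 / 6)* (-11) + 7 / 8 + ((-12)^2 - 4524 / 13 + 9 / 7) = -49001/168 = -291.67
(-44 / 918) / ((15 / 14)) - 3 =-20963/6885 = -3.04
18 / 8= 9/4 = 2.25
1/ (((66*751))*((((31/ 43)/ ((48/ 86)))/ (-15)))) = -60/256091 = 0.00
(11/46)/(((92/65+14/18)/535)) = 58.33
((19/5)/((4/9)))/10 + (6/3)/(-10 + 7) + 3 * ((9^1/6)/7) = 3491/4200 = 0.83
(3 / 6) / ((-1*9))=-0.06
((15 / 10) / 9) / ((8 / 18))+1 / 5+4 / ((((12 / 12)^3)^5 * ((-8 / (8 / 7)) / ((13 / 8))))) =-99/280 = -0.35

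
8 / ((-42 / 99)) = -132/7 = -18.86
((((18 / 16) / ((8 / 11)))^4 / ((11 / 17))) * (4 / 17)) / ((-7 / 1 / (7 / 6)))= -2910897/8388608 = -0.35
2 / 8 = 1/4 = 0.25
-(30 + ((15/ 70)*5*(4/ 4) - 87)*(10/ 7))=4545/49 = 92.76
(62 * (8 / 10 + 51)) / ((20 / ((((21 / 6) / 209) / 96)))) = 56203/2006400 = 0.03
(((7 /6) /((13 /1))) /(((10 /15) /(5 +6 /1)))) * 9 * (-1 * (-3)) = 2079/52 = 39.98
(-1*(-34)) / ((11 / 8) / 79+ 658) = 21488/415867 = 0.05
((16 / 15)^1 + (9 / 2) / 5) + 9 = 10.97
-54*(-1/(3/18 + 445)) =324/2671 = 0.12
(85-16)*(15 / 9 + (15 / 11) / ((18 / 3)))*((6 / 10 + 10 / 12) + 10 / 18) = 102925/396 = 259.91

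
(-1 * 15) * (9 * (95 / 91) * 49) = -89775/13 = -6905.77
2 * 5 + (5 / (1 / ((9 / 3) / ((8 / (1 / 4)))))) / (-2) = 625/64 = 9.77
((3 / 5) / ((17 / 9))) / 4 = 27/340 = 0.08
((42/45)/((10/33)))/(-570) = -77/14250 = -0.01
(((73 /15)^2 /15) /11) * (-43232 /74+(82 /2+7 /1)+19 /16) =-62514499/814000 = -76.80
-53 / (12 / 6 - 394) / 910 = 53/356720 = 0.00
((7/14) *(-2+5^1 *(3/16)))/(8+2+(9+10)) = -0.02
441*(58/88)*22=12789/2 = 6394.50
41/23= 1.78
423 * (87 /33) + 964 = 22871/11 = 2079.18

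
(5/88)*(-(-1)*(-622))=-1555/44 = -35.34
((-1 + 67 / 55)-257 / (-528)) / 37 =1861/97680 = 0.02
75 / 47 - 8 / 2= -2.40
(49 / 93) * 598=29302/93 = 315.08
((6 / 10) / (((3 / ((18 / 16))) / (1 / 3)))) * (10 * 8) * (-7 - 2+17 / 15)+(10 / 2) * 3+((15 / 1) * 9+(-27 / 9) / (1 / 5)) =439/5 = 87.80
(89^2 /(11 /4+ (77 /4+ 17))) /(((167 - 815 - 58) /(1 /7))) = -7921/192738 = -0.04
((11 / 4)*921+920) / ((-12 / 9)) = -41433/16 = -2589.56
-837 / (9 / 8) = -744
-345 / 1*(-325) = 112125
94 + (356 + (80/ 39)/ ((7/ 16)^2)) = 880430/1911 = 460.72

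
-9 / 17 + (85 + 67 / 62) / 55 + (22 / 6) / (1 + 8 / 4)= 1178021/521730 = 2.26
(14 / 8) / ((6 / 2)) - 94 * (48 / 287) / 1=-52135/3444 = -15.14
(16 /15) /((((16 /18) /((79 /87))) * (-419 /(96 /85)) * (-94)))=7584/242716225 = 0.00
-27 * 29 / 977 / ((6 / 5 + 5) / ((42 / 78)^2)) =-191835/5118503 = -0.04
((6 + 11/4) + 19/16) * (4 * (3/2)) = 477/8 = 59.62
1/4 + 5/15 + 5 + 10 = 187/12 = 15.58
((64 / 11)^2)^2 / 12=4194304/43923 = 95.49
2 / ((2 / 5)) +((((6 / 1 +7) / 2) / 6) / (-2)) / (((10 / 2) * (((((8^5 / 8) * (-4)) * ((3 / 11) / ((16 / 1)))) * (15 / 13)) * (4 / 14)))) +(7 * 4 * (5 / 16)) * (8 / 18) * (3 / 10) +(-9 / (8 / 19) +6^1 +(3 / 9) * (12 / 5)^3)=-254314967/55296000 = -4.60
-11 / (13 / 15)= -165/13 = -12.69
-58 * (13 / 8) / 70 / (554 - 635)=377/22680 = 0.02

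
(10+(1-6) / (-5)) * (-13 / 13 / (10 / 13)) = -143/10 = -14.30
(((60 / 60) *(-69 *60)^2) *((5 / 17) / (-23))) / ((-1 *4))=931500/17 = 54794.12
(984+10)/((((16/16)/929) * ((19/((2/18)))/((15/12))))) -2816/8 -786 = 5612.19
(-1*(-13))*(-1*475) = -6175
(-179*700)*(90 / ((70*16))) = -40275/4 = -10068.75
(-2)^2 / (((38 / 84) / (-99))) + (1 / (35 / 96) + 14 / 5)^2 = -19659116/23275 = -844.65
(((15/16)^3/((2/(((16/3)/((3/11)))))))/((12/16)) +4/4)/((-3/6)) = -1503/64 = -23.48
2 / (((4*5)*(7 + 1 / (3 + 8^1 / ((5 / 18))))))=159/11180 = 0.01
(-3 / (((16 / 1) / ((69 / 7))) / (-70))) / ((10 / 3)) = 621/16 = 38.81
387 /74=5.23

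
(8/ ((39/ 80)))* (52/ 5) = 512/3 = 170.67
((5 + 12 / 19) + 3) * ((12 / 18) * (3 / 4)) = 82/19 = 4.32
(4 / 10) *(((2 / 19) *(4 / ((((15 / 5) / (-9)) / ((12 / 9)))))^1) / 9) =-64/855 = -0.07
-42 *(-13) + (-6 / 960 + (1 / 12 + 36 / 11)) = 2900567/5280 = 549.35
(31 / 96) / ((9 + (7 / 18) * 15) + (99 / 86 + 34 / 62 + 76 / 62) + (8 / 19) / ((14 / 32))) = 5495959/318628256 = 0.02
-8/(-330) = 4/165 = 0.02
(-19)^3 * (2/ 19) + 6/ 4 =-1441/2 = -720.50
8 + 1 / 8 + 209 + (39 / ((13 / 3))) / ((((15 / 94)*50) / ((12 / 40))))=1087317/5000 = 217.46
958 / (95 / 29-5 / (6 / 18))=-81.71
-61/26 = -2.35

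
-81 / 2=-40.50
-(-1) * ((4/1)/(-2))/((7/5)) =-10/7 = -1.43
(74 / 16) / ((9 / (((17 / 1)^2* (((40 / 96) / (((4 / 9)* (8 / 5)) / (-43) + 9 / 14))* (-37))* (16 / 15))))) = -595439705/152703 = -3899.33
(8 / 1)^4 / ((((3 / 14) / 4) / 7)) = 1605632/3 = 535210.67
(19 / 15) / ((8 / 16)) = 38/15 = 2.53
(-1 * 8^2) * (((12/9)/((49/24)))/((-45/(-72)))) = -66.87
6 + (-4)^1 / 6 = 16/3 = 5.33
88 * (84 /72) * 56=17248/3 = 5749.33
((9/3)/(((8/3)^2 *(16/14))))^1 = 189/512 = 0.37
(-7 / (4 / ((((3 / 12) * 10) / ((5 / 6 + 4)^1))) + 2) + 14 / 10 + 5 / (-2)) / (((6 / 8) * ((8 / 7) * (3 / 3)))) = -2324/1095 = -2.12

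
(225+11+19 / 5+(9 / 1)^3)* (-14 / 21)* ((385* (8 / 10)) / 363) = -271264/495 = -548.01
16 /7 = 2.29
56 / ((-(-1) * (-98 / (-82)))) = 328/7 = 46.86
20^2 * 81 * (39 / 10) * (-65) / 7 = -1173342.86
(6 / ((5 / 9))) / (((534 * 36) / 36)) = 0.02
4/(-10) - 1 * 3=-17/5 = -3.40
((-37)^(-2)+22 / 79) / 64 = 30197/6921664 = 0.00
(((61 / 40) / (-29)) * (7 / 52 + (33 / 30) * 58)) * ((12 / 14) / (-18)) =338001/2111200 = 0.16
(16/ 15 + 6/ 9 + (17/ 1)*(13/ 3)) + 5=402/5 = 80.40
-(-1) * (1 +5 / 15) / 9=4/27 = 0.15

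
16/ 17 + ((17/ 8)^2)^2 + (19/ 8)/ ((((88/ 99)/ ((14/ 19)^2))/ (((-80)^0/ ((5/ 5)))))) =30141699/1323008 = 22.78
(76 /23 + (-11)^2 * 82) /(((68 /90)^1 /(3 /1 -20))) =-223319.35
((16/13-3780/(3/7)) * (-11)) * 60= 5820387.69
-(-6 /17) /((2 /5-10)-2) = -15/493 = -0.03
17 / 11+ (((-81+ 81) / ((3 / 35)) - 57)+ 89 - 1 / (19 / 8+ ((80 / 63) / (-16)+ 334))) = 62537373/1864423 = 33.54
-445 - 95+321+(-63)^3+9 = -250257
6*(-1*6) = -36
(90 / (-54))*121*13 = -7865/3 = -2621.67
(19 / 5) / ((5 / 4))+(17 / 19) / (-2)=2463/950 = 2.59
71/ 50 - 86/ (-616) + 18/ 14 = 21909/7700 = 2.85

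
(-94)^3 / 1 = -830584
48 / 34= 24/17 = 1.41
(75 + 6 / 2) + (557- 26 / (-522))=165748/261 = 635.05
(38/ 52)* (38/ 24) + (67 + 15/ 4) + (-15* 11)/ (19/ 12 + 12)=59.76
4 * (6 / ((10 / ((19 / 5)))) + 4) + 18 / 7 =4846/175 = 27.69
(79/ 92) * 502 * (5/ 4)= 99145/184 = 538.83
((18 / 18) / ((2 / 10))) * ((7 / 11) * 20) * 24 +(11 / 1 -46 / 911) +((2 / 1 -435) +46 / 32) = 177437395/160336 = 1106.66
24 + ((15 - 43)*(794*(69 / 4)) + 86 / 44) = -8436473/22 = -383476.05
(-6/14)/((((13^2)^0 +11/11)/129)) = -387/14 = -27.64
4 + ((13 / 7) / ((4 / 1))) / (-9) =3.95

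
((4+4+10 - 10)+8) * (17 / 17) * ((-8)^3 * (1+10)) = -90112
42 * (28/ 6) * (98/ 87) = 19208/87 = 220.78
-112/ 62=-56/31 = -1.81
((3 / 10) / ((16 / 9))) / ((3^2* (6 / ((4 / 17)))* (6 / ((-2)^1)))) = -1/4080 = 0.00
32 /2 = 16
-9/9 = -1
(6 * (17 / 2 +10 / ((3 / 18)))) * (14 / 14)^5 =411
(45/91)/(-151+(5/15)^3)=-1215/370916 = 0.00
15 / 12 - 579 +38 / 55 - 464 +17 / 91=-20838263/20020 = -1040.87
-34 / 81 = -0.42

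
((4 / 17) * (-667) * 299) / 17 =-797732/289 = -2760.32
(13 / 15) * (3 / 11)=13/55 = 0.24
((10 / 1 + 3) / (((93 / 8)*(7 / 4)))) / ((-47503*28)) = -104/216471171 = 0.00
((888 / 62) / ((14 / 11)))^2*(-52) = -310094928/47089 = -6585.29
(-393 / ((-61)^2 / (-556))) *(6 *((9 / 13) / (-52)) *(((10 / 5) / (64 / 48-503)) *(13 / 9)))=1966572/72801365 = 0.03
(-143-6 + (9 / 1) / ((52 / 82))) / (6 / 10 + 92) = -17525/12038 = -1.46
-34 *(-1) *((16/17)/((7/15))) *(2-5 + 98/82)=-35520/287 = -123.76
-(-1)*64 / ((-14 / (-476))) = 2176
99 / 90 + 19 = 201/10 = 20.10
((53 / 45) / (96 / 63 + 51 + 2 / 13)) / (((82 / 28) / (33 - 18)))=67522/589621 = 0.11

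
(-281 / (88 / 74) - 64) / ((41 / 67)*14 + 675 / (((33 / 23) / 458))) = -885271/635225456 = 0.00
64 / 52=16/13 = 1.23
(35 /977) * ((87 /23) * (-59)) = -7.99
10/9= 1.11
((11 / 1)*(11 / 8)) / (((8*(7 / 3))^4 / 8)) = 9801/9834496 = 0.00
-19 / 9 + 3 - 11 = -91/9 = -10.11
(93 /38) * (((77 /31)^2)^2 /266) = 15065589/43018204 = 0.35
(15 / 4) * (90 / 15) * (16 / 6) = 60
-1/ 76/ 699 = -1/53124 = 0.00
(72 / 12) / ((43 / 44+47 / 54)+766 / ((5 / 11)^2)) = 178200/110165843 = 0.00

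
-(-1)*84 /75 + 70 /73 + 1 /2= 9413/3650 = 2.58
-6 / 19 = -0.32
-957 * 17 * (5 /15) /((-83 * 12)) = 5.44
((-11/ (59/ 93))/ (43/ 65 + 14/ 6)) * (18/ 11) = -163215/17228 = -9.47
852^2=725904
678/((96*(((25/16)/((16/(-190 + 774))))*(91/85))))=3842/33215 = 0.12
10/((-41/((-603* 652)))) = 95891.71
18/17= 1.06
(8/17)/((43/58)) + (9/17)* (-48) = -18112/731 = -24.78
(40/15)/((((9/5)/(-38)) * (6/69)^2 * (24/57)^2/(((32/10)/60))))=-3628411/1620 = -2239.76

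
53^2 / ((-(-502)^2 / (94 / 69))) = -0.02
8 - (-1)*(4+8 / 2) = 16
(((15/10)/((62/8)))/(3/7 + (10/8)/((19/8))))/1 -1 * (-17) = 67727/3937 = 17.20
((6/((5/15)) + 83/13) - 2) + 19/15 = 4612/195 = 23.65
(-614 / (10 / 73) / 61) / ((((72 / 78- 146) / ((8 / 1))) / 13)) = 15149836/287615 = 52.67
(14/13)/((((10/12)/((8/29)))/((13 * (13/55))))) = 1.10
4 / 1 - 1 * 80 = -76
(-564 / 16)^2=19881/16 = 1242.56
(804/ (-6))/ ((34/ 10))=-670/17 = -39.41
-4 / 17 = -0.24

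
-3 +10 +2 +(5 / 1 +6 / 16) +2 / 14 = 813/56 = 14.52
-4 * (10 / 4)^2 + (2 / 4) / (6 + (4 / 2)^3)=-699/28 = -24.96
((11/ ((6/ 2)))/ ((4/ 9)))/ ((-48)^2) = 11/3072 = 0.00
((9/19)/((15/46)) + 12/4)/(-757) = -423/71915 = -0.01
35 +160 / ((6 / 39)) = 1075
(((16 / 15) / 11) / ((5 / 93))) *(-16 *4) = -115.43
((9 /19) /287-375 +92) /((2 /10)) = -7715950/5453 = -1414.99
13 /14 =0.93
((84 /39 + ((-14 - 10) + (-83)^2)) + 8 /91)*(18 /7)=17658.62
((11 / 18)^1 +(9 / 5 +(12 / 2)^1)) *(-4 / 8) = -4.21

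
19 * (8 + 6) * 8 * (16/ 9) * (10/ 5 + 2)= 136192/9 = 15132.44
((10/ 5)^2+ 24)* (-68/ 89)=-1904/89 = -21.39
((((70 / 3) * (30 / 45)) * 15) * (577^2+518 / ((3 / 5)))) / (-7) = -100137700/9 = -11126411.11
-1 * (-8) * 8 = 64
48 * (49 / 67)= 2352/67 = 35.10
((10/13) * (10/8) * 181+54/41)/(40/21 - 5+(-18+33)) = 3925509/266500 = 14.73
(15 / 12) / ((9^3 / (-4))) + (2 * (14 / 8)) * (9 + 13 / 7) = 27697/729 = 37.99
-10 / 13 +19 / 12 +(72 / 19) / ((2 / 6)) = 12.18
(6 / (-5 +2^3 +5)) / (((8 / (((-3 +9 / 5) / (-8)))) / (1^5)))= 9/640 = 0.01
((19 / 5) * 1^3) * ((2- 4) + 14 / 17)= -4.47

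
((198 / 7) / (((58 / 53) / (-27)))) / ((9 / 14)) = -31482/29 = -1085.59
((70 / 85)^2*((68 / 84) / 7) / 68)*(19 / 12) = 19/10404 = 0.00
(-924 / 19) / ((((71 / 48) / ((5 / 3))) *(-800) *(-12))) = -77/13490 = -0.01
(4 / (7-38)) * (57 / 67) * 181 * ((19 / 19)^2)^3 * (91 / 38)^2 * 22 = -98924826/39463 = -2506.77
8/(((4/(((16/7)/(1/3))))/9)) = 864/7 = 123.43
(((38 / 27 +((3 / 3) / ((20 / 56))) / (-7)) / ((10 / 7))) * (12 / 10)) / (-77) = -136/12375 = -0.01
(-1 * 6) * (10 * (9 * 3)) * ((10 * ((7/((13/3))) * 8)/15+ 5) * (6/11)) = -1720440/143 = -12031.05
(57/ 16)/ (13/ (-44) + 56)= 11/172 = 0.06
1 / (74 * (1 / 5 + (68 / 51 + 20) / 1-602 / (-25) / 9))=225/403078 = 0.00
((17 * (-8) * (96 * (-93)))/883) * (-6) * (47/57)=-114135552/16777 = -6803.10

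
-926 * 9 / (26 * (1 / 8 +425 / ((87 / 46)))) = -2900232/2034331 = -1.43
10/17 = 0.59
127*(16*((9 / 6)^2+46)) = 98044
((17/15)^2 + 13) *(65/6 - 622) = -5892869/675 = -8730.18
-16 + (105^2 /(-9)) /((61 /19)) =-24251/61 = -397.56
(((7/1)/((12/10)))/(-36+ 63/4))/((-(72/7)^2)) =1715/629856 = 0.00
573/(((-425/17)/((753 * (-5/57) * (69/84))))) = 3307929/2660 = 1243.58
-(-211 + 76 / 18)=1861/9 = 206.78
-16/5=-3.20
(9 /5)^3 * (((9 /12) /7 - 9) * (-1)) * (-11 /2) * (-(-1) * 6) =-5990193/3500 = -1711.48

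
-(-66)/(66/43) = 43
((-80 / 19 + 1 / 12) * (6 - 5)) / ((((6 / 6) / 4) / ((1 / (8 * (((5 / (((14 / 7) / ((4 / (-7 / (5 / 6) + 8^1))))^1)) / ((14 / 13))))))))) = 6587/74100 = 0.09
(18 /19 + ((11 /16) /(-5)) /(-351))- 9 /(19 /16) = -3537871/533520 = -6.63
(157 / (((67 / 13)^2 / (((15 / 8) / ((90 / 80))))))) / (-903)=-132665/12160701 = -0.01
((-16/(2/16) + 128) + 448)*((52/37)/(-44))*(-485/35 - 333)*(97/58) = 97974656/11803 = 8300.83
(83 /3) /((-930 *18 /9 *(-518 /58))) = 2407/1445220 = 0.00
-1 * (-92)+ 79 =171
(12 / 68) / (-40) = -3/680 = 0.00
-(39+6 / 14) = -276/7 = -39.43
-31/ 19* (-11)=341/19 = 17.95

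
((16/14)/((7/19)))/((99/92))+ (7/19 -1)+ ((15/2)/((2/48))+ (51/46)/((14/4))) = 387023309/2119887 = 182.57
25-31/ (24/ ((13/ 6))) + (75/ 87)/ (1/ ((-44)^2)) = 7062313/4176 = 1691.17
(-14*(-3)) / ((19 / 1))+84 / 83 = 5082/1577 = 3.22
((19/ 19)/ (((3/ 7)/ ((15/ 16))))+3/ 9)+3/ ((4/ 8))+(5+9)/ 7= 505/48 = 10.52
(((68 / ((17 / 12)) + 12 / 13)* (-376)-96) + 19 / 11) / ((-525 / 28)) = 10575908/10725 = 986.10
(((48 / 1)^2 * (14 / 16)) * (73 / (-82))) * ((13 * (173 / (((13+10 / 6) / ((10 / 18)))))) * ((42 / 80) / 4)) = -72402057/3608 = -20067.09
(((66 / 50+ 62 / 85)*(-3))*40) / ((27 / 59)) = -411112/765 = -537.40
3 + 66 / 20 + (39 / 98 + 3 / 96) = 52757/7840 = 6.73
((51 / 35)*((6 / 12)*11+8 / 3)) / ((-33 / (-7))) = 833/330 = 2.52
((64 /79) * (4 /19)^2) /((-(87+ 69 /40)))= -40960/101213931 = 0.00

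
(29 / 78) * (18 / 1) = 87/13 = 6.69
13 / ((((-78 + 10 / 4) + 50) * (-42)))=13/1071 = 0.01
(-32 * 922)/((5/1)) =-29504/5 = -5900.80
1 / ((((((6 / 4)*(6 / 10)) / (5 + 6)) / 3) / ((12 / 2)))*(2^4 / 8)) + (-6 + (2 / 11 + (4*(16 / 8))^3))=6778/11 = 616.18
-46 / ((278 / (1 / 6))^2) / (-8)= 23/11128896 = 0.00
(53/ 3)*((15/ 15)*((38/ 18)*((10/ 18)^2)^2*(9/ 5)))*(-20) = -2517500/19683 = -127.90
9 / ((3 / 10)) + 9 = 39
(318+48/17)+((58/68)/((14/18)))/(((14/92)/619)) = 3983103/833 = 4781.64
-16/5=-3.20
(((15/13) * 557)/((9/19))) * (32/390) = 169328/1521 = 111.33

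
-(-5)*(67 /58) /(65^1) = 67/754 = 0.09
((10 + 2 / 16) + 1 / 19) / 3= 1547/456 = 3.39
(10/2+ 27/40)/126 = 227/5040 = 0.05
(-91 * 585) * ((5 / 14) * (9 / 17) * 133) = -45515925/34 = -1338703.68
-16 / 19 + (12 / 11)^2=800/2299 = 0.35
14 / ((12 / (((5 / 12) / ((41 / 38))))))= 0.45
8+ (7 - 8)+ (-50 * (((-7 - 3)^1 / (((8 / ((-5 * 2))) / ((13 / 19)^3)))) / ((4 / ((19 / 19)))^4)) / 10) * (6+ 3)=22111031/3511808 = 6.30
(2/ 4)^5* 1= 1/32 = 0.03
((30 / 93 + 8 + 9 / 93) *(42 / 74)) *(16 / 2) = 43848/1147 = 38.23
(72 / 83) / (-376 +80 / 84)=-378/163427 = 0.00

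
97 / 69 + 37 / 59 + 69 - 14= 232181/4071 = 57.03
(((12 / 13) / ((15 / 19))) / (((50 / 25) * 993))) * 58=2204/64545 = 0.03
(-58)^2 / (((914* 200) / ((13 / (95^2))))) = 10933/412442500 = 0.00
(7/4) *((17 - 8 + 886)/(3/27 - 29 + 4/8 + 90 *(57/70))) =394695/11314 = 34.89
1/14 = 0.07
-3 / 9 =-1/3 = -0.33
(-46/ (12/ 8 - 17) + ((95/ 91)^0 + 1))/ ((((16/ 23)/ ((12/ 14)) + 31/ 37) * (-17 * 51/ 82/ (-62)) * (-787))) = -21492856/957762473 = -0.02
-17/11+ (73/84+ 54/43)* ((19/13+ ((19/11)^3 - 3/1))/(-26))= -997116339/541653112 = -1.84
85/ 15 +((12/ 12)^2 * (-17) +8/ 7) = -214/21 = -10.19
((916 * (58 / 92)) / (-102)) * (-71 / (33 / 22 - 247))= -943022/575943 = -1.64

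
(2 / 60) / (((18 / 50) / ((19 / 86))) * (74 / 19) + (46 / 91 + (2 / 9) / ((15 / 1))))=1478295/304529384 = 0.00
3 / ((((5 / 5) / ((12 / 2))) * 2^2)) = 9/2 = 4.50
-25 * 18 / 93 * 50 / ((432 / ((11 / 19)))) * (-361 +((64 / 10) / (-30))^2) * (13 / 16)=290342767/3053376 = 95.09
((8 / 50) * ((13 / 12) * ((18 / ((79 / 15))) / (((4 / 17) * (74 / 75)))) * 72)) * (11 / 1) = 5907330/2923 = 2020.98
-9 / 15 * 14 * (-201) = 8442/5 = 1688.40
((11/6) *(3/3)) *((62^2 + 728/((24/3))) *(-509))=-22032065/6 = -3672010.83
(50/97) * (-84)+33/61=-42.76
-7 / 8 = -0.88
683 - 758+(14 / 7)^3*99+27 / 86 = 61689/86 = 717.31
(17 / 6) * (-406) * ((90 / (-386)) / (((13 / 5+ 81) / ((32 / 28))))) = 147900/40337 = 3.67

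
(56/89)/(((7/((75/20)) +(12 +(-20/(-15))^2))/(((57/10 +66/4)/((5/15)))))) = 20979/7832 = 2.68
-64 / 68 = -0.94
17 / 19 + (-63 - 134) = -3726/19 = -196.11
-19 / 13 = -1.46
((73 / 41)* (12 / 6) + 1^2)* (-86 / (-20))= 8041/410 = 19.61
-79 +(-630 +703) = -6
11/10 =1.10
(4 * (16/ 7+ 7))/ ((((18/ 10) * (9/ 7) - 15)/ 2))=-650/111 = -5.86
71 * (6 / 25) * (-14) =-5964/25 = -238.56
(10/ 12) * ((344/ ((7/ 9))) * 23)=59340/7 = 8477.14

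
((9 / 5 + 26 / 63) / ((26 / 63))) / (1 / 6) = 2091/65 = 32.17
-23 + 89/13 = -210/13 = -16.15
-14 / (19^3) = -14/6859 = 0.00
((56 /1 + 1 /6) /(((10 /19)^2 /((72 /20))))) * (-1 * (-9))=3284739/500 = 6569.48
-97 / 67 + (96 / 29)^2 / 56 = -493855/394429 = -1.25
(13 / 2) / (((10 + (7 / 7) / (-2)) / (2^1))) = 26/19 = 1.37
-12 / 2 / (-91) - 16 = -1450/91 = -15.93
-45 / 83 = -0.54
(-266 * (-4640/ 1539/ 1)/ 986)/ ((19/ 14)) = 15680/26163 = 0.60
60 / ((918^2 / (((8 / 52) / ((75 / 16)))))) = 32/13694265 = 0.00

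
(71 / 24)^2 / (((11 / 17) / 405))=3856365/704 = 5477.79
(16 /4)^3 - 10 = 54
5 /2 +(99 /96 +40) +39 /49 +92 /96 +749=3736319/4704 = 794.29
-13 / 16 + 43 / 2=331/16 = 20.69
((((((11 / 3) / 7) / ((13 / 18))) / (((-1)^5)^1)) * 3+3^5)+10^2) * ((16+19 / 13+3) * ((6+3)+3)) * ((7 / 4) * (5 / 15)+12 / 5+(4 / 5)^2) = 256221118/845 = 303220.26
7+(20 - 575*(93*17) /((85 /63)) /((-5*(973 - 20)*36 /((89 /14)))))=396219/7624 = 51.97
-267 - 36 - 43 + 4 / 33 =-345.88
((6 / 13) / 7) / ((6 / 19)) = 19/91 = 0.21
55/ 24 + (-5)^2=655/24 = 27.29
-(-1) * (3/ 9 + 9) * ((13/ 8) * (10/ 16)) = 455/48 = 9.48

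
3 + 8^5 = 32771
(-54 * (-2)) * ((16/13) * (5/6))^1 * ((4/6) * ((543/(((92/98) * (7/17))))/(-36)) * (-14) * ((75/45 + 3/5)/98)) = 836944/897 = 933.05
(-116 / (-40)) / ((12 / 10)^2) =145/72 = 2.01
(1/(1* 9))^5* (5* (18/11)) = 10/72171 = 0.00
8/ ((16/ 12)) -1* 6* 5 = -24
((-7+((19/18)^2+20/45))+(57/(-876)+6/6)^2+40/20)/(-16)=17730491/110502144 = 0.16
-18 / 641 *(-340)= 6120/641 = 9.55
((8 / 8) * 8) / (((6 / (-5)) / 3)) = -20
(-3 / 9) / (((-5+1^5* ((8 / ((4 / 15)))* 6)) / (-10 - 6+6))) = 2/105 = 0.02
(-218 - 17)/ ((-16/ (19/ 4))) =4465/64 = 69.77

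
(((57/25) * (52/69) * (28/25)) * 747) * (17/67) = 351305136/963125 = 364.76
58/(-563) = -58/563 = -0.10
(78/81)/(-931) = -26/25137 = 0.00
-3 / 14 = -0.21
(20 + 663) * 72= 49176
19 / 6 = 3.17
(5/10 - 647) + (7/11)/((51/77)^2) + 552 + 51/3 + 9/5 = -74.25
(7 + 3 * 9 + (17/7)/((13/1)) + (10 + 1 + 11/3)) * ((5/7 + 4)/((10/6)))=440121/3185 = 138.19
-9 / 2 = -4.50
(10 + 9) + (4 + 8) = 31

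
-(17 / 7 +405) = -407.43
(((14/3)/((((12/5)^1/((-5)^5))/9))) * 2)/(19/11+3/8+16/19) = -37147.06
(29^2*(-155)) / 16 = -130355/16 = -8147.19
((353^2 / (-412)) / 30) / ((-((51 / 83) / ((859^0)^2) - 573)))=-10342547/587198880 = -0.02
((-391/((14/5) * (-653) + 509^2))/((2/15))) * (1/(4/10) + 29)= -1847475/5145052 = -0.36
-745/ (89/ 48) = -35760/89 = -401.80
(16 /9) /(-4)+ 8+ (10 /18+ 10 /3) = 103/9 = 11.44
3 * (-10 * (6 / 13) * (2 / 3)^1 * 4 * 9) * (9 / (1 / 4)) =-155520/13 = -11963.08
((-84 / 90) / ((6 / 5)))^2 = 49/81 = 0.60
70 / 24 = 35/12 = 2.92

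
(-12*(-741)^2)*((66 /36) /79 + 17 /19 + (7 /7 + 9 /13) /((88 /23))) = -8962657.63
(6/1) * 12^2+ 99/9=875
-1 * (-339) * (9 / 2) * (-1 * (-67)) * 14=1430919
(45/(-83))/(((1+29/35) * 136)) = -1575/722432 = 0.00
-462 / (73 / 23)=-10626/73 = -145.56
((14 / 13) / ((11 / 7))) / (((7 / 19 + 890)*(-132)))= -931/159662646 = 0.00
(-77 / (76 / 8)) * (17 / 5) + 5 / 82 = -214201/7790 = -27.50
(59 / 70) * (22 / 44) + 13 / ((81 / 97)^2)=17511479/918540 = 19.06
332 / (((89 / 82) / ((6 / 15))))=54448/445 = 122.36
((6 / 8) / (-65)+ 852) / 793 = 1.07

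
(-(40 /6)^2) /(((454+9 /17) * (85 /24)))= -640/23181 = -0.03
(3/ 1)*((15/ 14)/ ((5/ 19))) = 171/14 = 12.21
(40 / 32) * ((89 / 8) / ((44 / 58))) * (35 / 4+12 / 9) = 141955/768 = 184.84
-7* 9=-63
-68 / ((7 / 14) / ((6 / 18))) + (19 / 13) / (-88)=-155641/3432 = -45.35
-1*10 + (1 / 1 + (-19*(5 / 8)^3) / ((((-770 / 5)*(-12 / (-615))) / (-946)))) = -1469.35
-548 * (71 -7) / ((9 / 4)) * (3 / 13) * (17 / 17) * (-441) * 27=556803072/13 = 42831005.54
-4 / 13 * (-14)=56/13 = 4.31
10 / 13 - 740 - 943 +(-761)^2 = 7506704/13 = 577438.77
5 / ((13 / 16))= 80/13 = 6.15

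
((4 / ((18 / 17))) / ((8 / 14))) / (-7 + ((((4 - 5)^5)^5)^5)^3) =-119/144 = -0.83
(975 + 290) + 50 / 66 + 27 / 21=292687/231 = 1267.04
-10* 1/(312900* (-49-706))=1/23623950 = 0.00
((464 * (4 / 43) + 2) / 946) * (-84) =-81564/20339 = -4.01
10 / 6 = 5/3 = 1.67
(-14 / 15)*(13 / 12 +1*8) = -763/90 = -8.48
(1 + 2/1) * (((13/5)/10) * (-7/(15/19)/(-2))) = 3.46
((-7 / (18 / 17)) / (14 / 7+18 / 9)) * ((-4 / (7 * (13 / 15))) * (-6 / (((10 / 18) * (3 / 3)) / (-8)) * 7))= 659.08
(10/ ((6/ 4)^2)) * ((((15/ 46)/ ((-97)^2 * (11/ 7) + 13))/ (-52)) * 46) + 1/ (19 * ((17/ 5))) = 2008700/130492323 = 0.02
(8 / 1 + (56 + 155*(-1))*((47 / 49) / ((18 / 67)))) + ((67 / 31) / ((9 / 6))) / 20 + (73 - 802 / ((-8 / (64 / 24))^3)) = -49765879/205065 = -242.68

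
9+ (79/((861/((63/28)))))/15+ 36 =258379/5740 = 45.01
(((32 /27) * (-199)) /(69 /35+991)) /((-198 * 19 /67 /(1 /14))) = 266660/882525699 = 0.00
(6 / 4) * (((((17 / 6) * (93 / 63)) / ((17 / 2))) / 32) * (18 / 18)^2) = 31/1344 = 0.02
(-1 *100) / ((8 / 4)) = -50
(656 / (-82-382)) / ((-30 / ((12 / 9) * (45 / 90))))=41/1305 = 0.03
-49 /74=-0.66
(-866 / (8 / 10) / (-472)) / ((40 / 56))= 3031/944 = 3.21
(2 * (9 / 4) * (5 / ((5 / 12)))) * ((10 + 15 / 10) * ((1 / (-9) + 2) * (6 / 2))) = 3519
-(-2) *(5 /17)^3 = 250/4913 = 0.05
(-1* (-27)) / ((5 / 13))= 351/5 = 70.20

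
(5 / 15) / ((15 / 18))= 2/5 = 0.40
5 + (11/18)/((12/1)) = 1091/216 = 5.05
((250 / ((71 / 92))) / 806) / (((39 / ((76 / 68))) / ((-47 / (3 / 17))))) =-10269500/3347721 = -3.07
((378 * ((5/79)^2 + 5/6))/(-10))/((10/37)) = -14617701/124820 = -117.11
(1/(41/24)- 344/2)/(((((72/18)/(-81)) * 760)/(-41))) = -142317/760 = -187.26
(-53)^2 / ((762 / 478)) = 671351/381 = 1762.08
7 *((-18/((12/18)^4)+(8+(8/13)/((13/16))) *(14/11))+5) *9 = -70250733/14872 = -4723.69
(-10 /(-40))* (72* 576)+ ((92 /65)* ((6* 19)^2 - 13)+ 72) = 1873036/65 = 28815.94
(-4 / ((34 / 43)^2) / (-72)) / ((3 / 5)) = 9245/62424 = 0.15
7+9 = 16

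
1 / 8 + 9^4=52489/8 = 6561.12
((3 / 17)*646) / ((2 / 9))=513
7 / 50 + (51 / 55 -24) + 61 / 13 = -130419/7150 = -18.24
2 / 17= 0.12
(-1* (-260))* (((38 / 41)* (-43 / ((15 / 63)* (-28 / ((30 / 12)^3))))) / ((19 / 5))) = 1048125/164 = 6391.01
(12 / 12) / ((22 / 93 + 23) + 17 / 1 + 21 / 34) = 0.02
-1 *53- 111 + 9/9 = -163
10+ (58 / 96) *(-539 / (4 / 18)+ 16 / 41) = -1455.17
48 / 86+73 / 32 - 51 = -66269/1376 = -48.16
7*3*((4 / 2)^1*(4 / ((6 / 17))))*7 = 3332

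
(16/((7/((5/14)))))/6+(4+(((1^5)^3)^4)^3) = 755/147 = 5.14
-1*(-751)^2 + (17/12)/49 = -331632571/588 = -564000.97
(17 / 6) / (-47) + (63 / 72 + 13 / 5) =19259/5640 = 3.41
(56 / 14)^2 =16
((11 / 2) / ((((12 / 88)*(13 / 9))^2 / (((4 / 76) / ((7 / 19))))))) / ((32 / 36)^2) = 970299/37856 = 25.63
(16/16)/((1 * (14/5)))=5/14 = 0.36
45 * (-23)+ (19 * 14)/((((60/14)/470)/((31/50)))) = 1278842/75 = 17051.23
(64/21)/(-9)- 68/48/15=-1637/3780 = -0.43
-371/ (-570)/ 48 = 371/27360 = 0.01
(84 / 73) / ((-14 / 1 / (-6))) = 36/73 = 0.49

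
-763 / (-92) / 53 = 763/4876 = 0.16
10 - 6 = 4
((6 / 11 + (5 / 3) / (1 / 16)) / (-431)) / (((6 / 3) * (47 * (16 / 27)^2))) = -109107/57043712 = 0.00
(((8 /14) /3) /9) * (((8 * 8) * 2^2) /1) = 1024/189 = 5.42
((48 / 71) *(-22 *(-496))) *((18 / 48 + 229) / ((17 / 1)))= 120141120/1207 = 99536.97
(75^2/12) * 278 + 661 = 261947/2 = 130973.50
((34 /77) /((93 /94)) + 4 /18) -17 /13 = -178505/279279 = -0.64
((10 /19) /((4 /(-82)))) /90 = -41/342 = -0.12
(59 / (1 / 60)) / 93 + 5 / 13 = 15495/403 = 38.45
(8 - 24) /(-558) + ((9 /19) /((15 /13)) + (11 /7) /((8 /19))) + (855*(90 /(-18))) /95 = -60601159/1484280 = -40.83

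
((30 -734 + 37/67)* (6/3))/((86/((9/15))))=-141393/14405 = -9.82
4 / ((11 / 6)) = 24/11 = 2.18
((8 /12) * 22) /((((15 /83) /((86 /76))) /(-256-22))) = -21828004/855 = -25529.83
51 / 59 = 0.86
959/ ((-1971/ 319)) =-305921/1971 = -155.21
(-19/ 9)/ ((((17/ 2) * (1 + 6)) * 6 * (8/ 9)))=-0.01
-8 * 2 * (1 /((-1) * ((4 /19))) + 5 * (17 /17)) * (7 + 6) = -52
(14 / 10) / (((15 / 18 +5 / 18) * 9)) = 0.14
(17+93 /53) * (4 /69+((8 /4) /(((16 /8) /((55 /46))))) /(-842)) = 3265787/3079194 = 1.06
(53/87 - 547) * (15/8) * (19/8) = -282245/116 = -2433.15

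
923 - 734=189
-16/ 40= -2/5 = -0.40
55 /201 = 0.27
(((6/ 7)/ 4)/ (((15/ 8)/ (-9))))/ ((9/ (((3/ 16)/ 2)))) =-3/280 = -0.01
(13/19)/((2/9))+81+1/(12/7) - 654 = -129809/228 = -569.34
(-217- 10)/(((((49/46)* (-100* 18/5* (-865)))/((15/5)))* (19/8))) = -10442/12079725 = 0.00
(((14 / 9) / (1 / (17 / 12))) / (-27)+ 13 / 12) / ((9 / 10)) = 14605/13122 = 1.11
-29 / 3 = -9.67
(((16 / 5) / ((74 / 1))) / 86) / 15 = 4/119325 = 0.00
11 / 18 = 0.61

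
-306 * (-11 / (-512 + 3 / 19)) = -6.58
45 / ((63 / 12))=60/7 = 8.57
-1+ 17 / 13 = 4/13 = 0.31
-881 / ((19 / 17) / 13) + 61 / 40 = -7786881/760 = -10245.90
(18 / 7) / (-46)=-9/161 = -0.06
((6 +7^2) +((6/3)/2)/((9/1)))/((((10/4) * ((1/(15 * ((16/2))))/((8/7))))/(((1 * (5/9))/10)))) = 31744/189 = 167.96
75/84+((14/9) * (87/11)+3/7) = 12589/924 = 13.62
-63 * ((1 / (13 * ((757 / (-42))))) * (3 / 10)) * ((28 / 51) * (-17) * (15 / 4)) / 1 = -27783/9841 = -2.82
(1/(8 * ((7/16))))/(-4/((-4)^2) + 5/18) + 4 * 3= 156/7 = 22.29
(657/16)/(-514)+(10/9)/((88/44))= 35207/74016 = 0.48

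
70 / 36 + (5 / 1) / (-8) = 95/72 = 1.32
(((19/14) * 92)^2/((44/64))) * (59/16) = 45068684/539 = 83615.37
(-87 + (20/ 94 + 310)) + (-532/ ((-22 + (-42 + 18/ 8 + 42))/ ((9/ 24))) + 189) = 1568052/3713 = 422.31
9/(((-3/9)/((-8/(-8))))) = -27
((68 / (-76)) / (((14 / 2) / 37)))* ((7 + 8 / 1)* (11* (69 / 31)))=-7161165/4123 = -1736.88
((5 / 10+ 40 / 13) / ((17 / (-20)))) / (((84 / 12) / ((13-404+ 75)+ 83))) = 216690/1547 = 140.07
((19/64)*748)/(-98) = -3553/1568 = -2.27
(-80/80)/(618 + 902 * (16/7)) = -7/18758 = 0.00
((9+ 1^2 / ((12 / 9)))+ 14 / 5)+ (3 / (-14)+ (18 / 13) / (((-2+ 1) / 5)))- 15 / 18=25003/5460 = 4.58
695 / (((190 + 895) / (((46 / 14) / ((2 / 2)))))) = 3197/1519 = 2.10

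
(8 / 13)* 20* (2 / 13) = 320/169 = 1.89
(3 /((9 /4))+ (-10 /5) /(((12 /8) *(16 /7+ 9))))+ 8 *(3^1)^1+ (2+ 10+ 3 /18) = 17719/474 = 37.38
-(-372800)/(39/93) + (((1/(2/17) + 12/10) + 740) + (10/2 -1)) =115665981/130 = 889738.32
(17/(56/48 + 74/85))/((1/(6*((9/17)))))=27540/1039 = 26.51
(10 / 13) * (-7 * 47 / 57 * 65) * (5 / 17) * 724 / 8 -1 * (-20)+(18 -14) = -7420369/969 = -7657.76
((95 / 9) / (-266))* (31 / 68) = -155/8568 = -0.02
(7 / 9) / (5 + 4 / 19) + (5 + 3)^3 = 456325/891 = 512.15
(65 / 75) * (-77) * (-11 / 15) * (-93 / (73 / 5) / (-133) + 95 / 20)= 293098663/1248300 = 234.80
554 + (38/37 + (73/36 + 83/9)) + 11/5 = 420673/740 = 568.48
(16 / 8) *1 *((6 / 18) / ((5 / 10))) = 4/3 = 1.33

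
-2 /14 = -1/7 = -0.14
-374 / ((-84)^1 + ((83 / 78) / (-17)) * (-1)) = 495924/111301 = 4.46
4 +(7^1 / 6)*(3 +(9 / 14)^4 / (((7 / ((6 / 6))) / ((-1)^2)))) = 578427/76832 = 7.53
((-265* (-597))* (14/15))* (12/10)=885948/5 = 177189.60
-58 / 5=-11.60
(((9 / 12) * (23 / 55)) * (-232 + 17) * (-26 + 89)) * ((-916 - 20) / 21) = 2082834/11 = 189348.55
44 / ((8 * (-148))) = -11/296 = -0.04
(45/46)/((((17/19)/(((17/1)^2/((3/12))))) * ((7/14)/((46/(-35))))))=-23256/7 = -3322.29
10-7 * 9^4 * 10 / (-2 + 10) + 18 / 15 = -1147951/20 = -57397.55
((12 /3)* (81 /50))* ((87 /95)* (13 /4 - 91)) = -2473497/4750 = -520.74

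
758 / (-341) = -758/341 = -2.22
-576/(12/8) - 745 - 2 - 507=-1638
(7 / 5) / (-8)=-7/40 = -0.18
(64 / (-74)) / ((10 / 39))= -624/185 = -3.37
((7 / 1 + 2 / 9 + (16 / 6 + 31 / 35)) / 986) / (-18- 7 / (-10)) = -3394/5373207 = 0.00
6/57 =2/19 = 0.11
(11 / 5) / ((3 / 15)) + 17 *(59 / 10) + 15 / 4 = 2301/20 = 115.05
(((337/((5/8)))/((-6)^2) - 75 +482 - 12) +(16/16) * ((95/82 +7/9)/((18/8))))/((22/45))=6821971/8118 = 840.35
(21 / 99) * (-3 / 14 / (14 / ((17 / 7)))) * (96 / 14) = -204/3773 = -0.05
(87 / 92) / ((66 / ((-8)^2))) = 232/253 = 0.92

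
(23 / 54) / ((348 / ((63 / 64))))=161/133632 = 0.00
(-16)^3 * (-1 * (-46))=-188416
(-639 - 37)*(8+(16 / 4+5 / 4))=-8957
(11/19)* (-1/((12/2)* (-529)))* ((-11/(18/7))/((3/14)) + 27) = 55/42849 = 0.00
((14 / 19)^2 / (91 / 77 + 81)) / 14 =77/163172 = 0.00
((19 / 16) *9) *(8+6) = 1197/8 = 149.62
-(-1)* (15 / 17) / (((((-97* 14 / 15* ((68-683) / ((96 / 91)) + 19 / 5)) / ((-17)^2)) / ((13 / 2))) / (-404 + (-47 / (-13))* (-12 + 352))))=32184000/1233743 = 26.09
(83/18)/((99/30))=415/297 = 1.40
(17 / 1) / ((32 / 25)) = 425/32 = 13.28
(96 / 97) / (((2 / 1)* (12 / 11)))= 44/97 = 0.45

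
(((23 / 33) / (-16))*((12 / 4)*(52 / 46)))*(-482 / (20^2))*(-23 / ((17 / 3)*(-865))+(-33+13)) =-3.56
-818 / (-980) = 409/490 = 0.83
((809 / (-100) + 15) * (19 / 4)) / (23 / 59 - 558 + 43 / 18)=-6971499/117929000 = -0.06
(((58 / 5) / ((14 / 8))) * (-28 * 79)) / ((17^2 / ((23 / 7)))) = -1686176/10115 = -166.70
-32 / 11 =-2.91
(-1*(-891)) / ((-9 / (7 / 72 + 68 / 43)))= -57167/344 = -166.18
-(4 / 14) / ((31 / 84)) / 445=-24/13795 = 0.00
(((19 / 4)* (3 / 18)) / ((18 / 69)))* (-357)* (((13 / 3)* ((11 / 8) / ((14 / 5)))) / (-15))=1062347/6912 = 153.70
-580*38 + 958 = -21082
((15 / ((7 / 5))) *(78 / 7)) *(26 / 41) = 152100/2009 = 75.71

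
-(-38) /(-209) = -2/11 = -0.18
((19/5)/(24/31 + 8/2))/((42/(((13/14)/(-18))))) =-7657/7832160 = 0.00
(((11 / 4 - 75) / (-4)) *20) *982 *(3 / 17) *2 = 125205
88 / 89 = 0.99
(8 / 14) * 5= 20/7 = 2.86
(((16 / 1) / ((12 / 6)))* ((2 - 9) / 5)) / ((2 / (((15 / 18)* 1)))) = -14/3 = -4.67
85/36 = 2.36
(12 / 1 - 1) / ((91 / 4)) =44/91 = 0.48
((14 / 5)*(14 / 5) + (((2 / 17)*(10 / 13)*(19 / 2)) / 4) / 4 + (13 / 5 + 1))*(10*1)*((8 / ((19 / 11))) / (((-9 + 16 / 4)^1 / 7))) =-78235542/104975 = -745.28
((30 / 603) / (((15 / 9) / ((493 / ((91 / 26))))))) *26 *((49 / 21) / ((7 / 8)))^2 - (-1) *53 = 3505121/4221 = 830.40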